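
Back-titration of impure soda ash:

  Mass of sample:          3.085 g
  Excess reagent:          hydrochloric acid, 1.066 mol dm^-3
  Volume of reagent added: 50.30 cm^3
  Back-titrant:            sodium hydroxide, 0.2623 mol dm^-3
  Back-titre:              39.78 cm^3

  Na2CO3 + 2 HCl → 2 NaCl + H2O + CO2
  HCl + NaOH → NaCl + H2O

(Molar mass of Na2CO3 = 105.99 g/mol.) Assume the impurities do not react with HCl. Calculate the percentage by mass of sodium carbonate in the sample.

n(HCl) added = 0.05030 × 1.066 = 0.05362 mol
n(NaOH) used in back-titration = 0.03978 × 0.2623 = 0.01043 mol
n(HCl) left over = 0.01043 mol (1:1 ratio)
n(HCl) consumed by analyte = 0.05362 − 0.01043 = 0.04319 mol
From the 1:2 ratio, n(Na2CO3) = 1/2 × 0.04319 = 0.02159 mol
mass of Na2CO3 = 0.02159 × 105.99 = 2.289 g
% Na2CO3 = 2.289 / 3.085 × 100 = 74.19 %

74.19 %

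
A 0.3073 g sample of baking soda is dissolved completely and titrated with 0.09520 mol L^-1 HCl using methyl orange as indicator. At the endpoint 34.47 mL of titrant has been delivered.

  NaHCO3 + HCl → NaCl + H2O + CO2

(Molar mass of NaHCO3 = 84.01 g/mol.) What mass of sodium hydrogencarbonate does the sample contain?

n(HCl) = 0.03447 L × 0.09520 mol/L = 3.282 × 10^-3 mol
n(NaHCO3) = 3.282 × 10^-3 mol (1:1 ratio)
mass of NaHCO3 = 3.282 × 10^-3 × 84.01 g/mol = 0.2757 g

0.2757 g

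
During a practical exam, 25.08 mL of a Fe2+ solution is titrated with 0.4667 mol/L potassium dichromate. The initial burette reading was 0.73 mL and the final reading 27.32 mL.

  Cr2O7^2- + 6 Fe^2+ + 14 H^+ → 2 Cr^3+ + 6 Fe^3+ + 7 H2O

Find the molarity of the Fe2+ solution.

n(K2Cr2O7) = 0.02659 L × 0.4667 mol/L = 0.01241 mol
From the 6:1 mole ratio, n(Fe2+) = 6/1 × 0.01241 = 0.07446 mol
[Fe2+] = 0.07446 mol / 0.02508 L = 2.969 mol/L

2.969 mol/L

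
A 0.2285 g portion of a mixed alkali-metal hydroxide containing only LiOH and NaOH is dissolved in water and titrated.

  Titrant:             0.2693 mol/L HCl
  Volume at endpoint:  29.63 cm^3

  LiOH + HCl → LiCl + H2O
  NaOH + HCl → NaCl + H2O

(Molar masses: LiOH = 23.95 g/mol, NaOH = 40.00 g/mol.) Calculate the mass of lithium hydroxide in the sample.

0.1353 g

n(HCl) = 0.02963 × 0.2693 = 7.979 × 10^-3 mol
Let x = n(LiOH), y = n(NaOH).
Titrant: 1x + 1y = 7.979 × 10^-3;  mass: 23.95x + 40.00y = 0.2285
Solving, x = 5.649 × 10^-3 mol, y = 2.330 × 10^-3 mol
mass of LiOH = 5.649 × 10^-3 × 23.95 = 0.1353 g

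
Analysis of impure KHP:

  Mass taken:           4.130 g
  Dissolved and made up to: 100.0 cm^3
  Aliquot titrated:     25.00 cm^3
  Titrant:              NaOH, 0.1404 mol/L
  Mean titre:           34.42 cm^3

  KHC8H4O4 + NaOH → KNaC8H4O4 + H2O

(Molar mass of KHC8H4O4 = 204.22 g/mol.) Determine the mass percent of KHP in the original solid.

95.58 %

n(NaOH) per titration = 0.03442 × 0.1404 = 4.833 × 10^-3 mol
n(KHC8H4O4) in each aliquot = 4.833 × 10^-3 mol (1:1 ratio)
n(KHC8H4O4) in the whole flask = 4.833 × 10^-3 × 100.0/25.00 = 0.01933 mol
mass of KHC8H4O4 = 0.01933 × 204.22 = 3.948 g
% KHC8H4O4 = 3.948 / 4.130 × 100 = 95.58 %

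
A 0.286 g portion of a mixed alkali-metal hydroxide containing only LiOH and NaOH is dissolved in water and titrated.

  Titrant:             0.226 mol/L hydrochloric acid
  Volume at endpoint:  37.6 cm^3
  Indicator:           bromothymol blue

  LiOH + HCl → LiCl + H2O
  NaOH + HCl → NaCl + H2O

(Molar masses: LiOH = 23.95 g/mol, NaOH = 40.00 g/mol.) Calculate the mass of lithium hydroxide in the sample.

0.0804 g

n(HCl) = 0.0376 × 0.226 = 8.50 × 10^-3 mol
Let x = n(LiOH), y = n(NaOH).
Titrant: 1x + 1y = 8.50 × 10^-3;  mass: 23.95x + 40.00y = 0.286
Solving, x = 3.36 × 10^-3 mol, y = 5.14 × 10^-3 mol
mass of LiOH = 3.36 × 10^-3 × 23.95 = 0.0804 g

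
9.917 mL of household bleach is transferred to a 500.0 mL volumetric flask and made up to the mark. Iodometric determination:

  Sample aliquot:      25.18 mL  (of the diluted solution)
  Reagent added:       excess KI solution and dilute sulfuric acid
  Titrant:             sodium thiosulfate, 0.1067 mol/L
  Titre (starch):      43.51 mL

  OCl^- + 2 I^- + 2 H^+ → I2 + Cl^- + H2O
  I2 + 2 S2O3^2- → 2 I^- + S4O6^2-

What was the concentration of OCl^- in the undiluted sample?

n(S2O3^2-) = 0.04351 × 0.1067 = 4.643 × 10^-3 mol
n(I2) = n(S2O3^2-)/2 = 2.321 × 10^-3 mol
n(OCl^-) in the aliquot = 2.321 × 10^-3 mol (1:1 ratio)
[OCl^-]_dilute = 2.321 × 10^-3 / 0.02518 = 0.09219 mol/L
[OCl^-]_original = 0.09219 × 500.0/9.917 = 4.648 mol/L

4.648 mol/L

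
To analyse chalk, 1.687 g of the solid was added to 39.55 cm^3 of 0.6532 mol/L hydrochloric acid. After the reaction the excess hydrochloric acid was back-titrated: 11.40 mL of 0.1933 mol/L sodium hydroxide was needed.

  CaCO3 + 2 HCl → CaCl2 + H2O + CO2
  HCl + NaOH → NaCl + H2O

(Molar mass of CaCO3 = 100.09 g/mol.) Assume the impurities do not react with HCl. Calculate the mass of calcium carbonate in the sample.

n(HCl) added = 0.03955 × 0.6532 = 0.02583 mol
n(NaOH) used in back-titration = 0.01140 × 0.1933 = 2.204 × 10^-3 mol
n(HCl) left over = 2.204 × 10^-3 mol (1:1 ratio)
n(HCl) consumed by analyte = 0.02583 − 2.204 × 10^-3 = 0.02363 mol
From the 1:2 ratio, n(CaCO3) = 1/2 × 0.02363 = 0.01182 mol
mass of CaCO3 = 0.01182 × 100.09 = 1.183 g

1.183 g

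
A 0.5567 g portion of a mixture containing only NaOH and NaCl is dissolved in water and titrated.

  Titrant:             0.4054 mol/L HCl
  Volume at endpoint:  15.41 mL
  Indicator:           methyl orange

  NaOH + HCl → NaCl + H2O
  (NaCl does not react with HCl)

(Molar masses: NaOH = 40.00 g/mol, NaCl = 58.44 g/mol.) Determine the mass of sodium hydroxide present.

0.2499 g

n(HCl) = 0.01541 × 0.4054 = 6.247 × 10^-3 mol
Let x = n(NaOH), y = n(NaCl).
Titrant: 1x = 6.247 × 10^-3;  mass: 40.00x + 58.44y = 0.5567
Solving, x = 6.247 × 10^-3 mol, y = 5.250 × 10^-3 mol
mass of NaOH = 6.247 × 10^-3 × 40.00 = 0.2499 g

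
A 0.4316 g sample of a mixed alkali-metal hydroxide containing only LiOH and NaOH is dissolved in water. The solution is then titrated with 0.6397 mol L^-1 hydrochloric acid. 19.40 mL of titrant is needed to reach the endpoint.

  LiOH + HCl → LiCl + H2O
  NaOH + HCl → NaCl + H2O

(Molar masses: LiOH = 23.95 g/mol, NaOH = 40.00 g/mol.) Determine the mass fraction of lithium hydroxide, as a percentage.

22.41 %

n(HCl) = 0.01940 × 0.6397 = 0.01241 mol
Let x = n(LiOH), y = n(NaOH).
Titrant: 1x + 1y = 0.01241;  mass: 23.95x + 40.00y = 0.4316
Solving, x = 4.038 × 10^-3 mol, y = 8.372 × 10^-3 mol
mass of LiOH = 4.038 × 10^-3 × 23.95 = 0.09671 g
% LiOH = 0.09671 / 0.4316 × 100 = 22.41 %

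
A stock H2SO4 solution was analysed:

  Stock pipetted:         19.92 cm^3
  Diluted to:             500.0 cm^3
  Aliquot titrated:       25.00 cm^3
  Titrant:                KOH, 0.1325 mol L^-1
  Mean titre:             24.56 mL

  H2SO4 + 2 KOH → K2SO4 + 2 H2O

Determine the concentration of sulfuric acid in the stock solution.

1.634 mol/L

n(KOH) = 0.02456 × 0.1325 = 3.254 × 10^-3 mol
From the 1:2 ratio, n(H2SO4) in the aliquot = 1/2 × 3.254 × 10^-3 = 1.627 × 10^-3 mol
[H2SO4]_dilute = 1.627 × 10^-3 / 0.02500 = 0.06508 mol/L
Dilution factor = 500.0 / 19.92 = 25.10
[H2SO4]_stock = 0.06508 × 25.10 = 1.634 mol/L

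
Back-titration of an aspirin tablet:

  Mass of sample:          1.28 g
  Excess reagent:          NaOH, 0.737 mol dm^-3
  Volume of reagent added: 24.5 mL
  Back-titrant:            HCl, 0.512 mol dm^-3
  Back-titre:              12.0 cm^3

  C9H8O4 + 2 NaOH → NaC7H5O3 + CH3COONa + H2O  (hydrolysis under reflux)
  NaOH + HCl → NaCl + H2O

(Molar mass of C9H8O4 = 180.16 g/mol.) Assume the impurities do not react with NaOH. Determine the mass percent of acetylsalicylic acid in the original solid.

83.8 %

n(NaOH) added = 0.0245 × 0.737 = 0.0181 mol
n(HCl) used in back-titration = 0.0120 × 0.512 = 6.14 × 10^-3 mol
n(NaOH) left over = 6.14 × 10^-3 mol (1:1 ratio)
n(NaOH) consumed by analyte = 0.0181 − 6.14 × 10^-3 = 0.0119 mol
From the 1:2 ratio, n(C9H8O4) = 1/2 × 0.0119 = 5.96 × 10^-3 mol
mass of C9H8O4 = 5.96 × 10^-3 × 180.16 = 1.07 g
% C9H8O4 = 1.07 / 1.28 × 100 = 83.8 %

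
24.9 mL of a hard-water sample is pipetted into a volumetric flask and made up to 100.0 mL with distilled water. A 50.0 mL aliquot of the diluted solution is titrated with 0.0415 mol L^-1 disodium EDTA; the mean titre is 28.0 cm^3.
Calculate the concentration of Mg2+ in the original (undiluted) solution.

Mg^2+ + EDTA^4- → [Mg(EDTA)]^2-
n(EDTA) = 0.0280 × 0.0415 = 1.16 × 10^-3 mol
n(Mg2+) in the aliquot = 1.16 × 10^-3 mol (1:1 ratio)
[Mg2+]_dilute = 1.16 × 10^-3 / 0.0500 = 0.0232 mol/L
Dilution factor = 100.0 / 24.9 = 4.016
[Mg2+]_stock = 0.0232 × 4.016 = 0.0933 mol/L

0.0933 mol/L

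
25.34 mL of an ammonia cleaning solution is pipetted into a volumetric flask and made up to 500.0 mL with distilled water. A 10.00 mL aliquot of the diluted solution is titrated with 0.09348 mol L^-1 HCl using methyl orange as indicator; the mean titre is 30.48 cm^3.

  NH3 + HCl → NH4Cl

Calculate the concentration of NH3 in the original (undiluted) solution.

5.622 mol/L

n(HCl) = 0.03048 × 0.09348 = 2.849 × 10^-3 mol
n(NH3) in the aliquot = 2.849 × 10^-3 mol (1:1 ratio)
[NH3]_dilute = 2.849 × 10^-3 / 0.01000 = 0.2849 mol/L
Dilution factor = 500.0 / 25.34 = 19.73
[NH3]_stock = 0.2849 × 19.73 = 5.622 mol/L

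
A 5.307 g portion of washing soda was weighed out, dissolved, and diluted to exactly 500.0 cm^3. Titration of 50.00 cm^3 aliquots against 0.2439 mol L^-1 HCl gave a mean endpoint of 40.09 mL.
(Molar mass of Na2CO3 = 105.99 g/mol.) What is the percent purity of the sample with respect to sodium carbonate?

97.64 %

Na2CO3 + 2 HCl → 2 NaCl + H2O + CO2
n(HCl) per titration = 0.04009 × 0.2439 = 9.778 × 10^-3 mol
From the 1:2 ratio, n(Na2CO3) in each aliquot = 1/2 × 9.778 × 10^-3 = 4.889 × 10^-3 mol
n(Na2CO3) in the whole flask = 4.889 × 10^-3 × 500.0/50.00 = 0.04889 mol
mass of Na2CO3 = 0.04889 × 105.99 = 5.182 g
% Na2CO3 = 5.182 / 5.307 × 100 = 97.64 %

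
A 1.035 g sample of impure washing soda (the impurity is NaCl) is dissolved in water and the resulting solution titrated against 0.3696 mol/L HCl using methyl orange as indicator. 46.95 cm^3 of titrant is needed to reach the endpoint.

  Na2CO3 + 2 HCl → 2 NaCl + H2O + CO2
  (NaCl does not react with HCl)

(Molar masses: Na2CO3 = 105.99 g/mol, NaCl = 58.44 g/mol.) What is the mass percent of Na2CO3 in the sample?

n(HCl) = 0.04695 × 0.3696 = 0.01735 mol
Let x = n(Na2CO3), y = n(NaCl).
Titrant: 2x = 0.01735;  mass: 105.99x + 58.44y = 1.035
Solving, x = 8.676 × 10^-3 mol, y = 1.975 × 10^-3 mol
mass of Na2CO3 = 8.676 × 10^-3 × 105.99 = 0.9196 g
% Na2CO3 = 0.9196 / 1.035 × 100 = 88.85 %

88.85 %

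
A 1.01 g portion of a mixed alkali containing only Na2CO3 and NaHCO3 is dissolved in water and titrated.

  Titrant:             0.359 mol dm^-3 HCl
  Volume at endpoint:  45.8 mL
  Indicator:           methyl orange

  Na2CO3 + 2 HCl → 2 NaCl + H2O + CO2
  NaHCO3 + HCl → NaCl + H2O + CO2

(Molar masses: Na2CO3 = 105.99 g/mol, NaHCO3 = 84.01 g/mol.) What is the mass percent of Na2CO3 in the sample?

62.8 %

n(HCl) = 0.0458 × 0.359 = 0.0164 mol
Let x = n(Na2CO3), y = n(NaHCO3).
Titrant: 2x + 1y = 0.0164;  mass: 105.99x + 84.01y = 1.01
Solving, x = 5.99 × 10^-3 mol, y = 4.47 × 10^-3 mol
mass of Na2CO3 = 5.99 × 10^-3 × 105.99 = 0.634 g
% Na2CO3 = 0.634 / 1.01 × 100 = 62.8 %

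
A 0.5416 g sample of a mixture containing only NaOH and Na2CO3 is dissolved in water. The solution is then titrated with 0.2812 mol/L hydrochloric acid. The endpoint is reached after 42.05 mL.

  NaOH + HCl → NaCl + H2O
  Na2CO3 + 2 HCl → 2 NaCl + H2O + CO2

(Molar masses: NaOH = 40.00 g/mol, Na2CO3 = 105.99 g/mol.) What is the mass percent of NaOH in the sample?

n(HCl) = 0.04205 × 0.2812 = 0.01182 mol
Let x = n(NaOH), y = n(Na2CO3).
Titrant: 1x + 2y = 0.01182;  mass: 40.00x + 105.99y = 0.5416
Solving, x = 6.544 × 10^-3 mol, y = 2.640 × 10^-3 mol
mass of NaOH = 6.544 × 10^-3 × 40.00 = 0.2618 g
% NaOH = 0.2618 / 0.5416 × 100 = 48.33 %

48.33 %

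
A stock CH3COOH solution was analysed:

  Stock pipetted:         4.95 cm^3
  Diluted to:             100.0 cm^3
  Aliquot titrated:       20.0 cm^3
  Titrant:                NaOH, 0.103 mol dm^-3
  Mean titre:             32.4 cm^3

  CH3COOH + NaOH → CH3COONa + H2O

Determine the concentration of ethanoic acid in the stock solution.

n(NaOH) = 0.0324 × 0.103 = 3.34 × 10^-3 mol
n(CH3COOH) in the aliquot = 3.34 × 10^-3 mol (1:1 ratio)
[CH3COOH]_dilute = 3.34 × 10^-3 / 0.0200 = 0.167 mol/L
Dilution factor = 100.0 / 4.95 = 20.20
[CH3COOH]_stock = 0.167 × 20.20 = 3.37 mol/L

3.37 mol/L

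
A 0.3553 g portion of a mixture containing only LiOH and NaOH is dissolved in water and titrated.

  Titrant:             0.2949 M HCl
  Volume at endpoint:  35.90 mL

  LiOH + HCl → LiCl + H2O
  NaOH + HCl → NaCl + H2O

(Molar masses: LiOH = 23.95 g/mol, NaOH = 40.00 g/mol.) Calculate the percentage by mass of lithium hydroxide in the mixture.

n(HCl) = 0.03590 × 0.2949 = 0.01059 mol
Let x = n(LiOH), y = n(NaOH).
Titrant: 1x + 1y = 0.01059;  mass: 23.95x + 40.00y = 0.3553
Solving, x = 4.248 × 10^-3 mol, y = 6.339 × 10^-3 mol
mass of LiOH = 4.248 × 10^-3 × 23.95 = 0.1017 g
% LiOH = 0.1017 / 0.3553 × 100 = 28.63 %

28.63 %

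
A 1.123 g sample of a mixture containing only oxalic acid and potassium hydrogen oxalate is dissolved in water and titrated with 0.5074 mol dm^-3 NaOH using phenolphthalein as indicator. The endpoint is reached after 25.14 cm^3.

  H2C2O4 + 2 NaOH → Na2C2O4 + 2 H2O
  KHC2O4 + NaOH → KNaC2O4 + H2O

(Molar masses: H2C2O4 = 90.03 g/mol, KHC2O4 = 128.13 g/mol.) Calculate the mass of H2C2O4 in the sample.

0.2770 g

n(NaOH) = 0.02514 × 0.5074 = 0.01276 mol
Let x = n(H2C2O4), y = n(KHC2O4).
Titrant: 2x + 1y = 0.01276;  mass: 90.03x + 128.13y = 1.123
Solving, x = 3.077 × 10^-3 mol, y = 6.603 × 10^-3 mol
mass of H2C2O4 = 3.077 × 10^-3 × 90.03 = 0.2770 g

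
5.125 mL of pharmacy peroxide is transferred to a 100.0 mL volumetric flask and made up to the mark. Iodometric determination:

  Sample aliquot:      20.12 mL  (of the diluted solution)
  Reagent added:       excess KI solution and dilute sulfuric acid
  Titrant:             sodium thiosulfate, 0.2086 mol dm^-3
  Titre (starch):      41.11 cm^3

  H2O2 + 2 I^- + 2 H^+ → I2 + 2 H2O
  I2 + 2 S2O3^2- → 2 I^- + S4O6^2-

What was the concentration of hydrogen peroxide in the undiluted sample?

4.158 mol/L

n(S2O3^2-) = 0.04111 × 0.2086 = 8.576 × 10^-3 mol
n(I2) = n(S2O3^2-)/2 = 4.288 × 10^-3 mol
n(H2O2) in the aliquot = 4.288 × 10^-3 mol (1:1 ratio)
[H2O2]_dilute = 4.288 × 10^-3 / 0.02012 = 0.2131 mol/L
[H2O2]_original = 0.2131 × 100.0/5.125 = 4.158 mol/L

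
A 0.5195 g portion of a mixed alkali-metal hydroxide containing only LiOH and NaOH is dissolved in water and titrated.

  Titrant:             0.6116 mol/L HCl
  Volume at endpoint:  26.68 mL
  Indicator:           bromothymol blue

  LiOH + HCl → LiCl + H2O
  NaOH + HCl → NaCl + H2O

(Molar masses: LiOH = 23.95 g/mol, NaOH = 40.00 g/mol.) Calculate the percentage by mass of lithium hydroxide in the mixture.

n(HCl) = 0.02668 × 0.6116 = 0.01632 mol
Let x = n(LiOH), y = n(NaOH).
Titrant: 1x + 1y = 0.01632;  mass: 23.95x + 40.00y = 0.5195
Solving, x = 8.299 × 10^-3 mol, y = 8.018 × 10^-3 mol
mass of LiOH = 8.299 × 10^-3 × 23.95 = 0.1988 g
% LiOH = 0.1988 / 0.5195 × 100 = 38.26 %

38.26 %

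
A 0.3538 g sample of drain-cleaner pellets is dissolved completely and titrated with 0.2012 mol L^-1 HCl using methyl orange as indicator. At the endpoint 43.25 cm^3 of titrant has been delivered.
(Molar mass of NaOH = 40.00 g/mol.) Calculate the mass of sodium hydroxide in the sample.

NaOH + HCl → NaCl + H2O
n(HCl) = 0.04325 L × 0.2012 mol/L = 8.702 × 10^-3 mol
n(NaOH) = 8.702 × 10^-3 mol (1:1 ratio)
mass of NaOH = 8.702 × 10^-3 × 40.00 g/mol = 0.3481 g

0.3481 g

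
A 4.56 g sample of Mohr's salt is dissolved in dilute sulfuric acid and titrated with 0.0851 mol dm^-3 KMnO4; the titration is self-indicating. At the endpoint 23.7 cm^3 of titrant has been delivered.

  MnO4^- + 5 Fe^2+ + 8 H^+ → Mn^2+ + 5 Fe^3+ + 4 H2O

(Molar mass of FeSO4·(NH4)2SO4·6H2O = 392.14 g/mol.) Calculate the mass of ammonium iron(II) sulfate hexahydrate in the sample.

n(KMnO4) = 0.0237 L × 0.0851 mol/L = 2.02 × 10^-3 mol
From the 5:1 ratio, n(FeSO4·(NH4)2SO4·6H2O) = 5/1 × 2.02 × 10^-3 = 0.0101 mol
mass of FeSO4·(NH4)2SO4·6H2O = 0.0101 × 392.14 g/mol = 3.95 g

3.95 g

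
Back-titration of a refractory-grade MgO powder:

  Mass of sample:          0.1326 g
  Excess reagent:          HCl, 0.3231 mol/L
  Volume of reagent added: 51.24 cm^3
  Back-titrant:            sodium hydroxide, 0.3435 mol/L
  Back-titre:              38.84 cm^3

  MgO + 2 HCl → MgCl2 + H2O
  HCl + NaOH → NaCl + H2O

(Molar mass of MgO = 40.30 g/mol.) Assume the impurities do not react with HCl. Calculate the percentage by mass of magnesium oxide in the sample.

n(HCl) added = 0.05124 × 0.3231 = 0.01656 mol
n(NaOH) used in back-titration = 0.03884 × 0.3435 = 0.01334 mol
n(HCl) left over = 0.01334 mol (1:1 ratio)
n(HCl) consumed by analyte = 0.01656 − 0.01334 = 3.214 × 10^-3 mol
From the 1:2 ratio, n(MgO) = 1/2 × 3.214 × 10^-3 = 1.607 × 10^-3 mol
mass of MgO = 1.607 × 10^-3 × 40.30 = 0.06476 g
% MgO = 0.06476 / 0.1326 × 100 = 48.84 %

48.84 %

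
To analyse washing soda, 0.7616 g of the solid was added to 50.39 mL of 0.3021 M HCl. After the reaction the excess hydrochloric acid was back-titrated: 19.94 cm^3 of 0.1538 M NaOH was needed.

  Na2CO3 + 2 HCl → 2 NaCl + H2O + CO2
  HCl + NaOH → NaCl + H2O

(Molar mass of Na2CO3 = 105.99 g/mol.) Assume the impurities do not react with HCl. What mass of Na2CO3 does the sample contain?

n(HCl) added = 0.05039 × 0.3021 = 0.01522 mol
n(NaOH) used in back-titration = 0.01994 × 0.1538 = 3.067 × 10^-3 mol
n(HCl) left over = 3.067 × 10^-3 mol (1:1 ratio)
n(HCl) consumed by analyte = 0.01522 − 3.067 × 10^-3 = 0.01216 mol
From the 1:2 ratio, n(Na2CO3) = 1/2 × 0.01216 = 6.078 × 10^-3 mol
mass of Na2CO3 = 6.078 × 10^-3 × 105.99 = 0.6442 g

0.6442 g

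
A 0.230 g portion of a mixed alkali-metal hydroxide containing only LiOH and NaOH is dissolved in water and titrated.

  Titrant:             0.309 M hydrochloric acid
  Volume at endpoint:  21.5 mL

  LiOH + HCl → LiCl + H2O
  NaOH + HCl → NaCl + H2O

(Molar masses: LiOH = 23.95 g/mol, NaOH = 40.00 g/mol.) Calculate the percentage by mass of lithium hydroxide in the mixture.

n(HCl) = 0.0215 × 0.309 = 6.64 × 10^-3 mol
Let x = n(LiOH), y = n(NaOH).
Titrant: 1x + 1y = 6.64 × 10^-3;  mass: 23.95x + 40.00y = 0.230
Solving, x = 2.23 × 10^-3 mol, y = 4.42 × 10^-3 mol
mass of LiOH = 2.23 × 10^-3 × 23.95 = 0.0533 g
% LiOH = 0.0533 / 0.230 × 100 = 23.2 %

23.2 %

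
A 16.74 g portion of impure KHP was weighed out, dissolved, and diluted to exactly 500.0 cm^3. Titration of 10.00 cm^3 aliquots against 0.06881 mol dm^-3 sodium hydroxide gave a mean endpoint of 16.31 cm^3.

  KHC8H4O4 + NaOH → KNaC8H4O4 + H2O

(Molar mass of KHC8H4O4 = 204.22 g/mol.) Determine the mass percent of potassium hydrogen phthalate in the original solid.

n(NaOH) per titration = 0.01631 × 0.06881 = 1.122 × 10^-3 mol
n(KHC8H4O4) in each aliquot = 1.122 × 10^-3 mol (1:1 ratio)
n(KHC8H4O4) in the whole flask = 1.122 × 10^-3 × 500.0/10.00 = 0.05611 mol
mass of KHC8H4O4 = 0.05611 × 204.22 = 11.46 g
% KHC8H4O4 = 11.46 / 16.74 × 100 = 68.46 %

68.46 %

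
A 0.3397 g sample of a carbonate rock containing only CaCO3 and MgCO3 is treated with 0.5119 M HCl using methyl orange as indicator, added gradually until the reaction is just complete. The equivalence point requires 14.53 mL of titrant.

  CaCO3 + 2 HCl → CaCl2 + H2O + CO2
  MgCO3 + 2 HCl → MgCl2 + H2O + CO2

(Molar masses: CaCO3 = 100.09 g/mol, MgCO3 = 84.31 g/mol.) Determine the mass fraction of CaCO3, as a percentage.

48.84 %

n(HCl) = 0.01453 × 0.5119 = 7.438 × 10^-3 mol
Let x = n(CaCO3), y = n(MgCO3).
Titrant: 2x + 2y = 7.438 × 10^-3;  mass: 100.09x + 84.31y = 0.3397
Solving, x = 1.657 × 10^-3 mol, y = 2.061 × 10^-3 mol
mass of CaCO3 = 1.657 × 10^-3 × 100.09 = 0.1659 g
% CaCO3 = 0.1659 / 0.3397 × 100 = 48.84 %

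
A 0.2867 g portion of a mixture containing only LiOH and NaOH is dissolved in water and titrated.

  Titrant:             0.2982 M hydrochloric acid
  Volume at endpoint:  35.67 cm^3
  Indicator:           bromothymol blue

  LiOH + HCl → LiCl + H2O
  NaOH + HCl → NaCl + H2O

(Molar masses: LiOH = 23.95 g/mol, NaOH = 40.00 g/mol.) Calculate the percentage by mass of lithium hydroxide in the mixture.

72.23 %

n(HCl) = 0.03567 × 0.2982 = 0.01064 mol
Let x = n(LiOH), y = n(NaOH).
Titrant: 1x + 1y = 0.01064;  mass: 23.95x + 40.00y = 0.2867
Solving, x = 8.646 × 10^-3 mol, y = 1.991 × 10^-3 mol
mass of LiOH = 8.646 × 10^-3 × 23.95 = 0.2071 g
% LiOH = 0.2071 / 0.2867 × 100 = 72.23 %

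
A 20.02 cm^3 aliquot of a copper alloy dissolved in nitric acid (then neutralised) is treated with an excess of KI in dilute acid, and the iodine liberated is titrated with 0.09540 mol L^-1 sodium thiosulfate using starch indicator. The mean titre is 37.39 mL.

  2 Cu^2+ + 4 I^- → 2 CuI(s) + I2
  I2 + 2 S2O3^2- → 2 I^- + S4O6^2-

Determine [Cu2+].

0.1782 mol/L

n(S2O3^2-) = 0.03739 × 0.09540 = 3.567 × 10^-3 mol
n(I2) = n(S2O3^2-)/2 = 1.784 × 10^-3 mol
From the 2:1 ratio, n(Cu2+) in the aliquot = 2/1 × 1.784 × 10^-3 = 3.567 × 10^-3 mol
[Cu2+] = 3.567 × 10^-3 / 0.02002 = 0.1782 mol/L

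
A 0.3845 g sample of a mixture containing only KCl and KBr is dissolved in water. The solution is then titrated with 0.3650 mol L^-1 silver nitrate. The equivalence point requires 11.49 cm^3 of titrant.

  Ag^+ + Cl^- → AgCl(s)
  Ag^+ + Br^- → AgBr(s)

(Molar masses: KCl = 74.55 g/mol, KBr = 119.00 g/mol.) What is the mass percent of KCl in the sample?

n(AgNO3) = 0.01149 × 0.3650 = 4.194 × 10^-3 mol
Let x = n(KCl), y = n(KBr).
Titrant: 1x + 1y = 4.194 × 10^-3;  mass: 74.55x + 119.00y = 0.3845
Solving, x = 2.577 × 10^-3 mol, y = 1.616 × 10^-3 mol
mass of KCl = 2.577 × 10^-3 × 74.55 = 0.1921 g
% KCl = 0.1921 / 0.3845 × 100 = 49.97 %

49.97 %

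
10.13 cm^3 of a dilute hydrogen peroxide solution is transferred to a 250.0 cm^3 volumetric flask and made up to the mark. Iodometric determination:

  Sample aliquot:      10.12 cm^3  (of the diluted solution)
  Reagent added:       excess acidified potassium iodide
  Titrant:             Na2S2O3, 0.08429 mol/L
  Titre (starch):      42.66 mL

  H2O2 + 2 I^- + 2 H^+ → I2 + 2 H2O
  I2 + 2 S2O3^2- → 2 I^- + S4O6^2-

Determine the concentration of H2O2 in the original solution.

4.384 mol/L

n(S2O3^2-) = 0.04266 × 0.08429 = 3.596 × 10^-3 mol
n(I2) = n(S2O3^2-)/2 = 1.798 × 10^-3 mol
n(H2O2) in the aliquot = 1.798 × 10^-3 mol (1:1 ratio)
[H2O2]_dilute = 1.798 × 10^-3 / 0.01012 = 0.1777 mol/L
[H2O2]_original = 0.1777 × 250.0/10.13 = 4.384 mol/L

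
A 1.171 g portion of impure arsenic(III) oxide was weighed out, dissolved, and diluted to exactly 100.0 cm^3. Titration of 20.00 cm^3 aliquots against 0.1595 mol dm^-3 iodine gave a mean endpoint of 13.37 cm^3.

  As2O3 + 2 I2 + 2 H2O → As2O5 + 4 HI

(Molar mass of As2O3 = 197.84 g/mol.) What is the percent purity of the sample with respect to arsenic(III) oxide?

n(I2) per titration = 0.01337 × 0.1595 = 2.133 × 10^-3 mol
From the 1:2 ratio, n(As2O3) in each aliquot = 1/2 × 2.133 × 10^-3 = 1.066 × 10^-3 mol
n(As2O3) in the whole flask = 1.066 × 10^-3 × 100.0/20.00 = 5.331 × 10^-3 mol
mass of As2O3 = 5.331 × 10^-3 × 197.84 = 1.055 g
% As2O3 = 1.055 / 1.171 × 100 = 90.07 %

90.07 %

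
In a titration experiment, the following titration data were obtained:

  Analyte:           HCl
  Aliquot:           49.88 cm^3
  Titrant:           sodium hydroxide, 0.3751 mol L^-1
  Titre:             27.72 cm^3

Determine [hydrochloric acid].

HCl + NaOH → NaCl + H2O
n(NaOH) = 0.02772 L × 0.3751 mol/L = 0.01040 mol
n(HCl) = 0.01040 mol (1:1 mole ratio)
[HCl] = 0.01040 mol / 0.04988 L = 0.2085 mol/L

0.2085 mol/L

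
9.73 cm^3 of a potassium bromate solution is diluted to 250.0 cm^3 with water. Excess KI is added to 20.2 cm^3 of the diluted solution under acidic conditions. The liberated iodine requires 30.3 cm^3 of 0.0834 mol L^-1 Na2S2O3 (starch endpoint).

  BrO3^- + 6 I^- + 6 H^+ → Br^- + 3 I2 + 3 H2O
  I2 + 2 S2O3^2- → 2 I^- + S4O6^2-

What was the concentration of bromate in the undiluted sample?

n(S2O3^2-) = 0.0303 × 0.0834 = 2.53 × 10^-3 mol
n(I2) = n(S2O3^2-)/2 = 1.26 × 10^-3 mol
From the 1:3 ratio, n(BrO3^-) in the aliquot = 1/3 × 1.26 × 10^-3 = 4.21 × 10^-4 mol
[BrO3^-]_dilute = 4.21 × 10^-4 / 0.0202 = 0.0209 mol/L
[BrO3^-]_original = 0.0209 × 250.0/9.73 = 0.536 mol/L

0.536 mol/L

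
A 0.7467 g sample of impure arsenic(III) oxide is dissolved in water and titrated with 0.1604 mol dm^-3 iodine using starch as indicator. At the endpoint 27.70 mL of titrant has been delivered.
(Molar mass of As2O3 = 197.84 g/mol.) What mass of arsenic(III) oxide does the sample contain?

0.4395 g

As2O3 + 2 I2 + 2 H2O → As2O5 + 4 HI
n(I2) = 0.02770 L × 0.1604 mol/L = 4.443 × 10^-3 mol
From the 1:2 ratio, n(As2O3) = 1/2 × 4.443 × 10^-3 = 2.222 × 10^-3 mol
mass of As2O3 = 2.222 × 10^-3 × 197.84 g/mol = 0.4395 g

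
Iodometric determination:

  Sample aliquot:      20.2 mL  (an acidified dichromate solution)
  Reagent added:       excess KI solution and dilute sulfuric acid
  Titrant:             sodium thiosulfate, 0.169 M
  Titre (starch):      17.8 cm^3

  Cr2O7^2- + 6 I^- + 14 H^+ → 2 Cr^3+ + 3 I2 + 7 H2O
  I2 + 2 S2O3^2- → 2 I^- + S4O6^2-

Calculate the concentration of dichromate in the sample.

n(S2O3^2-) = 0.0178 × 0.169 = 3.01 × 10^-3 mol
n(I2) = n(S2O3^2-)/2 = 1.50 × 10^-3 mol
From the 1:3 ratio, n(Cr2O7^2-) in the aliquot = 1/3 × 1.50 × 10^-3 = 5.01 × 10^-4 mol
[Cr2O7^2-] = 5.01 × 10^-4 / 0.0202 = 0.0248 mol/L

0.0248 M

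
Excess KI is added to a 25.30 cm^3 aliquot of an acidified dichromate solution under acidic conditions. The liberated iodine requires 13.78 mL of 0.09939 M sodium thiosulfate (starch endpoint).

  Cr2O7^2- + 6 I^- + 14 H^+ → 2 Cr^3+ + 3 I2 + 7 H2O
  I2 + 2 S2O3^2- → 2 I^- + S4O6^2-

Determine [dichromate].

0.009022 M

n(S2O3^2-) = 0.01378 × 0.09939 = 1.370 × 10^-3 mol
n(I2) = n(S2O3^2-)/2 = 6.848 × 10^-4 mol
From the 1:3 ratio, n(Cr2O7^2-) in the aliquot = 1/3 × 6.848 × 10^-4 = 2.283 × 10^-4 mol
[Cr2O7^2-] = 2.283 × 10^-4 / 0.02530 = 0.009022 mol/L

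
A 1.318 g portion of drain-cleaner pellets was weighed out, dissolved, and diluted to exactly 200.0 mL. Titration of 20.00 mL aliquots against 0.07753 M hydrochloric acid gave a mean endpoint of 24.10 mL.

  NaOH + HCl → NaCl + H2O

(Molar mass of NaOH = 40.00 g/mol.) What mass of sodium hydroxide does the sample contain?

n(HCl) per titration = 0.02410 × 0.07753 = 1.868 × 10^-3 mol
n(NaOH) in each aliquot = 1.868 × 10^-3 mol (1:1 ratio)
n(NaOH) in the whole flask = 1.868 × 10^-3 × 200.0/20.00 = 0.01868 mol
mass of NaOH = 0.01868 × 40.00 = 0.7474 g

0.7474 g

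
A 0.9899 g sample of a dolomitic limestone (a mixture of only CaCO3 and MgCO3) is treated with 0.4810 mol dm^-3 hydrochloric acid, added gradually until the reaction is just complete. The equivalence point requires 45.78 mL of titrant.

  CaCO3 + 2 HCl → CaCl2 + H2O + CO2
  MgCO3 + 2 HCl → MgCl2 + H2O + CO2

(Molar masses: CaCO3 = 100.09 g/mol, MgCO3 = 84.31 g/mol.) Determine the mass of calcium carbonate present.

n(HCl) = 0.04578 × 0.4810 = 0.02202 mol
Let x = n(CaCO3), y = n(MgCO3).
Titrant: 2x + 2y = 0.02202;  mass: 100.09x + 84.31y = 0.9899
Solving, x = 3.906 × 10^-3 mol, y = 7.104 × 10^-3 mol
mass of CaCO3 = 3.906 × 10^-3 × 100.09 = 0.3910 g

0.3910 g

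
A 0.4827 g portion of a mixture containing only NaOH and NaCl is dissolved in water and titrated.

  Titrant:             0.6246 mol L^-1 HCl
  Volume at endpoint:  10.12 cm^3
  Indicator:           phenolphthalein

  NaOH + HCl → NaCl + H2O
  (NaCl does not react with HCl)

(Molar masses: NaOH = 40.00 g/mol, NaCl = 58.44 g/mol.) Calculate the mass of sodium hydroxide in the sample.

n(HCl) = 0.01012 × 0.6246 = 6.321 × 10^-3 mol
Let x = n(NaOH), y = n(NaCl).
Titrant: 1x = 6.321 × 10^-3;  mass: 40.00x + 58.44y = 0.4827
Solving, x = 6.321 × 10^-3 mol, y = 3.933 × 10^-3 mol
mass of NaOH = 6.321 × 10^-3 × 40.00 = 0.2528 g

0.2528 g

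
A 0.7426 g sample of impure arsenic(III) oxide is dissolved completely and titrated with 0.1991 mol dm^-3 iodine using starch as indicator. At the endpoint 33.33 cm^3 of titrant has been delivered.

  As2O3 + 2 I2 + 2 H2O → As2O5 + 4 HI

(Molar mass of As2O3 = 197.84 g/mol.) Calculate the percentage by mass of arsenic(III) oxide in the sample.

88.40 %

n(I2) = 0.03333 L × 0.1991 mol/L = 6.636 × 10^-3 mol
From the 1:2 ratio, n(As2O3) = 1/2 × 6.636 × 10^-3 = 3.318 × 10^-3 mol
mass of As2O3 = 3.318 × 10^-3 × 197.84 g/mol = 0.6564 g
% As2O3 = 0.6564 / 0.7426 × 100 = 88.40 %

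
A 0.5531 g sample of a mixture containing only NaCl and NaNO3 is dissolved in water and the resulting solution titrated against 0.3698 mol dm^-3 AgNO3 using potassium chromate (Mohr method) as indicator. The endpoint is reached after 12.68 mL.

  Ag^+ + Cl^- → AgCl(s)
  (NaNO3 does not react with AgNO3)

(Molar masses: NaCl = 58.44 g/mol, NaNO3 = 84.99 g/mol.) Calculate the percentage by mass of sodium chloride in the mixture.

49.54 %

n(AgNO3) = 0.01268 × 0.3698 = 4.689 × 10^-3 mol
Let x = n(NaCl), y = n(NaNO3).
Titrant: 1x = 4.689 × 10^-3;  mass: 58.44x + 84.99y = 0.5531
Solving, x = 4.689 × 10^-3 mol, y = 3.284 × 10^-3 mol
mass of NaCl = 4.689 × 10^-3 × 58.44 = 0.2740 g
% NaCl = 0.2740 / 0.5531 × 100 = 49.54 %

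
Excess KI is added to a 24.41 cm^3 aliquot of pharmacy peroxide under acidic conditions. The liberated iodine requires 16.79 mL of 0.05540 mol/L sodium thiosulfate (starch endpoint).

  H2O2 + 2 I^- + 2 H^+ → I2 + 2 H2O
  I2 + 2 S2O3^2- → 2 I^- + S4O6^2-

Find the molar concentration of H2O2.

0.01905 mol/L

n(S2O3^2-) = 0.01679 × 0.05540 = 9.302 × 10^-4 mol
n(I2) = n(S2O3^2-)/2 = 4.651 × 10^-4 mol
n(H2O2) in the aliquot = 4.651 × 10^-4 mol (1:1 ratio)
[H2O2] = 4.651 × 10^-4 / 0.02441 = 0.01905 mol/L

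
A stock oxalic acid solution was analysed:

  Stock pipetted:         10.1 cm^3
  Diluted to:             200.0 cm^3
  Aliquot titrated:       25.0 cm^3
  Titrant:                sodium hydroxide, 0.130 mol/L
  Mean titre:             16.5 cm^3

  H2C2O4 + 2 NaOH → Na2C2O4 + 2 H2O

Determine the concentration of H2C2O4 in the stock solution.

0.850 mol/L

n(NaOH) = 0.0165 × 0.130 = 2.15 × 10^-3 mol
From the 1:2 ratio, n(H2C2O4) in the aliquot = 1/2 × 2.15 × 10^-3 = 1.07 × 10^-3 mol
[H2C2O4]_dilute = 1.07 × 10^-3 / 0.0250 = 0.0429 mol/L
Dilution factor = 200.0 / 10.1 = 19.80
[H2C2O4]_stock = 0.0429 × 19.80 = 0.850 mol/L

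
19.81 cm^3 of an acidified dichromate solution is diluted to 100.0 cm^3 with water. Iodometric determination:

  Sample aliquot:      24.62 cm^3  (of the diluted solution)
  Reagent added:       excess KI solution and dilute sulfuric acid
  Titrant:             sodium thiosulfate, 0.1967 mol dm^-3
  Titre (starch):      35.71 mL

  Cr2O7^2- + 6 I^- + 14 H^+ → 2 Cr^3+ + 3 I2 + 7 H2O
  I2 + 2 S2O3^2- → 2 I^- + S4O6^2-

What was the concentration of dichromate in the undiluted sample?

n(S2O3^2-) = 0.03571 × 0.1967 = 7.024 × 10^-3 mol
n(I2) = n(S2O3^2-)/2 = 3.512 × 10^-3 mol
From the 1:3 ratio, n(Cr2O7^2-) in the aliquot = 1/3 × 3.512 × 10^-3 = 1.171 × 10^-3 mol
[Cr2O7^2-]_dilute = 1.171 × 10^-3 / 0.02462 = 0.04755 mol/L
[Cr2O7^2-]_original = 0.04755 × 100.0/19.81 = 0.2400 mol/L

0.2400 mol/L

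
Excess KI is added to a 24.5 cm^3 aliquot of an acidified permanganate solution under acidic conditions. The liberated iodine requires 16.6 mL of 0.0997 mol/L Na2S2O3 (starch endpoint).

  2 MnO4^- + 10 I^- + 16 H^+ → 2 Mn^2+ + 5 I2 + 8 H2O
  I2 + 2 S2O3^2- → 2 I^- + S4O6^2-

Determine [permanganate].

n(S2O3^2-) = 0.0166 × 0.0997 = 1.66 × 10^-3 mol
n(I2) = n(S2O3^2-)/2 = 8.28 × 10^-4 mol
From the 2:5 ratio, n(MnO4^-) in the aliquot = 2/5 × 8.28 × 10^-4 = 3.31 × 10^-4 mol
[MnO4^-] = 3.31 × 10^-4 / 0.0245 = 0.0135 mol/L

0.0135 mol/L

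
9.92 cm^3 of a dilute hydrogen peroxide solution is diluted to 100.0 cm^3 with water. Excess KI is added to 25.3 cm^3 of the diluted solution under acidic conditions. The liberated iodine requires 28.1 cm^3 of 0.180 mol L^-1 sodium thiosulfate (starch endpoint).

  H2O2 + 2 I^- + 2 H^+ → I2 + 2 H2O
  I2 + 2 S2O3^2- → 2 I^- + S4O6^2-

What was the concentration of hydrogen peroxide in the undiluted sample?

1.01 mol/L

n(S2O3^2-) = 0.0281 × 0.180 = 5.06 × 10^-3 mol
n(I2) = n(S2O3^2-)/2 = 2.53 × 10^-3 mol
n(H2O2) in the aliquot = 2.53 × 10^-3 mol (1:1 ratio)
[H2O2]_dilute = 2.53 × 10^-3 / 0.0253 = 0.100 mol/L
[H2O2]_original = 0.100 × 100.0/9.92 = 1.01 mol/L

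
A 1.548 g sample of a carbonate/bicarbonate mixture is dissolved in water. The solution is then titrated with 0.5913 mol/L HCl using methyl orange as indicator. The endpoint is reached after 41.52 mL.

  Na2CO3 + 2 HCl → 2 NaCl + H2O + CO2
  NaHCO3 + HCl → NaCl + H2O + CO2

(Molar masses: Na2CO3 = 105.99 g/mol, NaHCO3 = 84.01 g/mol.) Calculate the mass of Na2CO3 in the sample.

n(HCl) = 0.04152 × 0.5913 = 0.02455 mol
Let x = n(Na2CO3), y = n(NaHCO3).
Titrant: 2x + 1y = 0.02455;  mass: 105.99x + 84.01y = 1.548
Solving, x = 8.295 × 10^-3 mol, y = 7.962 × 10^-3 mol
mass of Na2CO3 = 8.295 × 10^-3 × 105.99 = 0.8791 g

0.8791 g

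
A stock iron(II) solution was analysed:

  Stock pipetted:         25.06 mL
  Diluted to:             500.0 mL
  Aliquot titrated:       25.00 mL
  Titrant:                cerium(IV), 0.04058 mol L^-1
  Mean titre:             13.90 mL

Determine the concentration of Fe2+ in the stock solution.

0.4502 mol/L

Ce^4+ + Fe^2+ → Ce^3+ + Fe^3+
n(Ce4+) = 0.01390 × 0.04058 = 5.641 × 10^-4 mol
n(Fe2+) in the aliquot = 5.641 × 10^-4 mol (1:1 ratio)
[Fe2+]_dilute = 5.641 × 10^-4 / 0.02500 = 0.02256 mol/L
Dilution factor = 500.0 / 25.06 = 19.95
[Fe2+]_stock = 0.02256 × 19.95 = 0.4502 mol/L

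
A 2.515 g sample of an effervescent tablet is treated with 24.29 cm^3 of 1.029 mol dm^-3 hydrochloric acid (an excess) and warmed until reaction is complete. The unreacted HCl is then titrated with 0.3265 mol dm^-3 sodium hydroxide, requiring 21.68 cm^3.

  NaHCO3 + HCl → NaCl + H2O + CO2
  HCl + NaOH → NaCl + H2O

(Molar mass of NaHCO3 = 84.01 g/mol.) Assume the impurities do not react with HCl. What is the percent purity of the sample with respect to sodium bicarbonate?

n(HCl) added = 0.02429 × 1.029 = 0.02499 mol
n(NaOH) used in back-titration = 0.02168 × 0.3265 = 7.079 × 10^-3 mol
n(HCl) left over = 7.079 × 10^-3 mol (1:1 ratio)
n(HCl) consumed by analyte = 0.02499 − 7.079 × 10^-3 = 0.01792 mol
n(NaHCO3) = 0.01792 mol (1:1 ratio)
mass of NaHCO3 = 0.01792 × 84.01 = 1.505 g
% NaHCO3 = 1.505 / 2.515 × 100 = 59.85 %

59.85 %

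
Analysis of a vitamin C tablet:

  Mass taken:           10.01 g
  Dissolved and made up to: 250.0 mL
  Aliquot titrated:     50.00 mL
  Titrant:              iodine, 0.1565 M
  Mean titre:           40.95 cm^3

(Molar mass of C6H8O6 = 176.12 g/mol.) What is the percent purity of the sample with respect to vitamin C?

C6H8O6 + I2 → C6H6O6 + 2 HI
n(I2) per titration = 0.04095 × 0.1565 = 6.409 × 10^-3 mol
n(C6H8O6) in each aliquot = 6.409 × 10^-3 mol (1:1 ratio)
n(C6H8O6) in the whole flask = 6.409 × 10^-3 × 250.0/50.00 = 0.03204 mol
mass of C6H8O6 = 0.03204 × 176.12 = 5.643 g
% C6H8O6 = 5.643 / 10.01 × 100 = 56.38 %

56.38 %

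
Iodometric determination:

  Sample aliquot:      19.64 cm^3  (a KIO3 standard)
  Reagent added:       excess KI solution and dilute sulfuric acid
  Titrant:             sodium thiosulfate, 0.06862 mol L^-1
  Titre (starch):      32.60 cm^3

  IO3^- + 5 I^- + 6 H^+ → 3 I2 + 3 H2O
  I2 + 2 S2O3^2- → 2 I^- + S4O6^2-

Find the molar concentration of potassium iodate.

0.01898 mol/L

n(S2O3^2-) = 0.03260 × 0.06862 = 2.237 × 10^-3 mol
n(I2) = n(S2O3^2-)/2 = 1.119 × 10^-3 mol
From the 1:3 ratio, n(IO3^-) in the aliquot = 1/3 × 1.119 × 10^-3 = 3.728 × 10^-4 mol
[IO3^-] = 3.728 × 10^-4 / 0.01964 = 0.01898 mol/L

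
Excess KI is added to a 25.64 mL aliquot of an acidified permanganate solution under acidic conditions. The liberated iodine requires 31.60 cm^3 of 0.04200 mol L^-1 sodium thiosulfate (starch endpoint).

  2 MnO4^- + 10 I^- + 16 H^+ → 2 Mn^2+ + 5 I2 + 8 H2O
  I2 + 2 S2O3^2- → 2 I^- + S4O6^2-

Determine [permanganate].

0.01035 mol/L

n(S2O3^2-) = 0.03160 × 0.04200 = 1.327 × 10^-3 mol
n(I2) = n(S2O3^2-)/2 = 6.636 × 10^-4 mol
From the 2:5 ratio, n(MnO4^-) in the aliquot = 2/5 × 6.636 × 10^-4 = 2.654 × 10^-4 mol
[MnO4^-] = 2.654 × 10^-4 / 0.02564 = 0.01035 mol/L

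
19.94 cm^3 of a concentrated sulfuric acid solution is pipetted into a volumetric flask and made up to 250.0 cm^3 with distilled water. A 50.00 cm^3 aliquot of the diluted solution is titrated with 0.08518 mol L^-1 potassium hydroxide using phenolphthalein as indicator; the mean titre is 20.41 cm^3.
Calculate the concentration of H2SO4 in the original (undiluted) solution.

0.2180 mol/L

H2SO4 + 2 KOH → K2SO4 + 2 H2O
n(KOH) = 0.02041 × 0.08518 = 1.739 × 10^-3 mol
From the 1:2 ratio, n(H2SO4) in the aliquot = 1/2 × 1.739 × 10^-3 = 8.693 × 10^-4 mol
[H2SO4]_dilute = 8.693 × 10^-4 / 0.05000 = 0.01739 mol/L
Dilution factor = 250.0 / 19.94 = 12.54
[H2SO4]_stock = 0.01739 × 12.54 = 0.2180 mol/L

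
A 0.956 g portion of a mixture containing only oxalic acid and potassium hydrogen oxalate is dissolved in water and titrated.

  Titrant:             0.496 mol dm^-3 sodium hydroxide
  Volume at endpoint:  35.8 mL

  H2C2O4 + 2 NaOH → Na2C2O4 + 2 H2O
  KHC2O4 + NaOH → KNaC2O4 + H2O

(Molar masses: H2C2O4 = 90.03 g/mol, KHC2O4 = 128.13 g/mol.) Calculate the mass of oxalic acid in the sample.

0.714 g

n(NaOH) = 0.0358 × 0.496 = 0.0178 mol
Let x = n(H2C2O4), y = n(KHC2O4).
Titrant: 2x + 1y = 0.0178;  mass: 90.03x + 128.13y = 0.956
Solving, x = 7.94 × 10^-3 mol, y = 1.89 × 10^-3 mol
mass of H2C2O4 = 7.94 × 10^-3 × 90.03 = 0.714 g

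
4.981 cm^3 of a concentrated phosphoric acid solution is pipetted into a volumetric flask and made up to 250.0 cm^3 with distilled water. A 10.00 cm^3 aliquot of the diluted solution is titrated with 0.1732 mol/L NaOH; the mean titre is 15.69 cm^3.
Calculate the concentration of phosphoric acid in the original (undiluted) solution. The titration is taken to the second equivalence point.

H3PO4 + 2 NaOH → Na2HPO4 + 2 H2O
n(NaOH) = 0.01569 × 0.1732 = 2.718 × 10^-3 mol
From the 1:2 ratio, n(H3PO4) in the aliquot = 1/2 × 2.718 × 10^-3 = 1.359 × 10^-3 mol
[H3PO4]_dilute = 1.359 × 10^-3 / 0.01000 = 0.1359 mol/L
Dilution factor = 250.0 / 4.981 = 50.19
[H3PO4]_stock = 0.1359 × 50.19 = 6.820 mol/L

6.820 mol/L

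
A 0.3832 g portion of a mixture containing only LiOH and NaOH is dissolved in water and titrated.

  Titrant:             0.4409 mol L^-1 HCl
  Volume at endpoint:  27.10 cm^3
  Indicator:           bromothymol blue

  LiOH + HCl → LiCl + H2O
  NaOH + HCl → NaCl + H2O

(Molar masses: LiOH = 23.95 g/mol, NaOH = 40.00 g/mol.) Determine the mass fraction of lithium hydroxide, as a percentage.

36.89 %

n(HCl) = 0.02710 × 0.4409 = 0.01195 mol
Let x = n(LiOH), y = n(NaOH).
Titrant: 1x + 1y = 0.01195;  mass: 23.95x + 40.00y = 0.3832
Solving, x = 5.903 × 10^-3 mol, y = 6.046 × 10^-3 mol
mass of LiOH = 5.903 × 10^-3 × 23.95 = 0.1414 g
% LiOH = 0.1414 / 0.3832 × 100 = 36.89 %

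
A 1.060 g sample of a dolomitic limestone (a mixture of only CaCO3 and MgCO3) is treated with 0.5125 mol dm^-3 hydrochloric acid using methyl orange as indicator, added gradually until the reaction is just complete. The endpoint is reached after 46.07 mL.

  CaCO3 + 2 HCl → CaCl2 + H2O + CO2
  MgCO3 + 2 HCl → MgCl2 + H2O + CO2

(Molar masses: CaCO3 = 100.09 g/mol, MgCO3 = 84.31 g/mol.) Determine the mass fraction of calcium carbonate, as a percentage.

38.71 %

n(HCl) = 0.04607 × 0.5125 = 0.02361 mol
Let x = n(CaCO3), y = n(MgCO3).
Titrant: 2x + 2y = 0.02361;  mass: 100.09x + 84.31y = 1.060
Solving, x = 4.099 × 10^-3 mol, y = 7.706 × 10^-3 mol
mass of CaCO3 = 4.099 × 10^-3 × 100.09 = 0.4103 g
% CaCO3 = 0.4103 / 1.060 × 100 = 38.71 %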